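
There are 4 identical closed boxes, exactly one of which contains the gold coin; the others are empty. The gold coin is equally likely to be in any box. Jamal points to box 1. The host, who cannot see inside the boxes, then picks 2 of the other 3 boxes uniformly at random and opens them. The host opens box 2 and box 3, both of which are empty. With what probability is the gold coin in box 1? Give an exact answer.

Consider each possible location of the gold coin in turn.
If it is in either of boxes 1 and 4 (prior 1/4 each): the host picks exactly this set with probability 1/3 regardless, and none is the prize; weight (1/4)·(1/3) = 1/12 each.
If it is in either of boxes 2 and 3 (prior 1/4 each): that box was opened and seen not to hold the prize — ruled out; weight (1/4)·0 = 0 each.
The weights sum to 1/6.
So P(the gold coin in box 1 | the host opened box 2 and box 3) = (1/12) / (1/6) = 1/2.

1/2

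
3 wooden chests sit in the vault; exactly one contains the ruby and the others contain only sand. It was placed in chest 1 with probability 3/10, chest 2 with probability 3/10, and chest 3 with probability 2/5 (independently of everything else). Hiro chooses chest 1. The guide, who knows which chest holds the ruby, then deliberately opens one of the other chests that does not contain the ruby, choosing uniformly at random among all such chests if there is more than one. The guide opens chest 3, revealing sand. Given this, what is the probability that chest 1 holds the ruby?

Condition on the true location of the ruby.
If it is in chest 1 (prior 3/10): the guide has 2 equally likely choices, so probability 1/2; weight (3/10)·(1/2) = 3/20.
If it is in chest 2 (prior 3/10): the guide has no choice, probability 1; weight (3/10)·1 = 3/10.
If it is in chest 3 (prior 2/5): the guide opened chest 3, so this case is ruled out; weight (2/5)·0 = 0.
The weights sum to 9/20.
So P(the ruby in chest 1 | the guide opened chest 3) = (3/20) / (9/20) = 1/3.

1/3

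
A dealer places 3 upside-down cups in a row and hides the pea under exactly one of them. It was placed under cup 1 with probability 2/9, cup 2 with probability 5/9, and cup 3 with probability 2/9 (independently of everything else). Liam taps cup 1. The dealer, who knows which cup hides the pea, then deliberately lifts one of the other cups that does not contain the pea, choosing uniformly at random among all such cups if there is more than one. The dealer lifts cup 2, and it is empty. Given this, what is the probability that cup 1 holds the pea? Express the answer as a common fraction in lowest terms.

1/3

Apply Bayes' rule, conditioning on where the pea actually is.
If it is under cup 1 (prior 2/9): the dealer has 2 equally likely choices, so probability 1/2; weight (2/9)·(1/2) = 1/9.
If it is under cup 2 (prior 5/9): the dealer opened cup 2, so this case is ruled out; weight (5/9)·0 = 0.
If it is under cup 3 (prior 2/9): the dealer has no choice, probability 1; weight (2/9)·1 = 2/9.
The weights sum to 1/3.
So P(the pea under cup 1 | the dealer opened cup 2) = (1/9) / (1/3) = 1/3.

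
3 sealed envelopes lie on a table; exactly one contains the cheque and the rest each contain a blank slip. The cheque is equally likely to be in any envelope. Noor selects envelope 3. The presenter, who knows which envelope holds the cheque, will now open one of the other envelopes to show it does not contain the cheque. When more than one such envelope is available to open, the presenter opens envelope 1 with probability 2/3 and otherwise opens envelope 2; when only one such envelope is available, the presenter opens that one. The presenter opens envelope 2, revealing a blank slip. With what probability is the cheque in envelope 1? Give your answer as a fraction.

3/4

Consider each possible location of the cheque in turn.
If it is in envelope 1 (prior 1/3): only envelope 2 is available, probability 1; weight (1/3)·1 = 1/3.
If it is in envelope 2 (prior 1/3): the presenter opened envelope 2, so this case is ruled out; weight (1/3)·0 = 0.
If it is in envelope 3 (prior 1/3): envelope 1 is available but not opened, probability 1/3; weight (1/3)·(1/3) = 1/9.
The weights sum to 4/9.
So P(the cheque in envelope 1 | the presenter opened envelope 2) = (1/3) / (4/9) = 3/4.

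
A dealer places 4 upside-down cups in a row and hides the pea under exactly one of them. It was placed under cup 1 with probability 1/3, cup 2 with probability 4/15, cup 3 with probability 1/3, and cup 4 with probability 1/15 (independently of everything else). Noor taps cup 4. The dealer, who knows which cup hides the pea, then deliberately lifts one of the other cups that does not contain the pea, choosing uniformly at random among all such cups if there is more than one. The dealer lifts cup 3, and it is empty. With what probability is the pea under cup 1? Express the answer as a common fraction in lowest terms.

15/29

Apply Bayes' rule, conditioning on where the pea actually is.
If it is under cup 1 (prior 1/3): the dealer has 2 equally likely choices, so probability 1/2; weight (1/3)·(1/2) = 1/6.
If it is under cup 2 (prior 4/15): the dealer has 2 equally likely choices, so probability 1/2; weight (4/15)·(1/2) = 2/15.
If it is under cup 3 (prior 1/3): the dealer opened cup 3, so this case is ruled out; weight (1/3)·0 = 0.
If it is under cup 4 (prior 1/15): the dealer has 3 equally likely choices, so probability 1/3; weight (1/15)·(1/3) = 1/45.
The weights sum to 29/90.
So P(the pea under cup 1 | the dealer opened cup 3) = (1/6) / (29/90) = 15/29.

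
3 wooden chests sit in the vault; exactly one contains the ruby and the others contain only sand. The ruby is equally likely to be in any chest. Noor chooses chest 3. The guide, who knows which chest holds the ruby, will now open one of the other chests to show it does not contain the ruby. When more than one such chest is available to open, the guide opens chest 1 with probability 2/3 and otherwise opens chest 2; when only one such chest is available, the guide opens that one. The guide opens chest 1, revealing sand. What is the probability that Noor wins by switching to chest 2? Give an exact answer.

Consider each possible location of the ruby in turn.
If it is in chest 1 (prior 1/3): the guide opened chest 1, so this case is ruled out; weight (1/3)·0 = 0.
If it is in chest 2 (prior 1/3): only chest 1 is available, probability 1; weight (1/3)·1 = 1/3.
If it is in chest 3 (prior 1/3): chest 1 is available, opened with probability 2/3; weight (1/3)·(2/3) = 2/9.
The weights sum to 5/9.
So P(the ruby in chest 2 | the guide opened chest 1) = (1/3) / (5/9) = 3/5.

3/5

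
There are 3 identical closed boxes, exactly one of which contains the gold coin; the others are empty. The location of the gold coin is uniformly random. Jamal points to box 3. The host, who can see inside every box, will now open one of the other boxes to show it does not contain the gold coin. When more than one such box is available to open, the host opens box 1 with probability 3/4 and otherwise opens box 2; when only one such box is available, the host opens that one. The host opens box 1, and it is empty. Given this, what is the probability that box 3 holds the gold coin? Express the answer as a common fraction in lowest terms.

Consider each possible location of the gold coin in turn.
If it is in box 1 (prior 1/3): the host opened box 1, so this case is ruled out; weight (1/3)·0 = 0.
If it is in box 2 (prior 1/3): only box 1 is available, probability 1; weight (1/3)·1 = 1/3.
If it is in box 3 (prior 1/3): box 1 is available, opened with probability 3/4; weight (1/3)·(3/4) = 1/4.
The weights sum to 7/12.
So P(the gold coin in box 3 | the host opened box 1) = (1/4) / (7/12) = 3/7.

3/7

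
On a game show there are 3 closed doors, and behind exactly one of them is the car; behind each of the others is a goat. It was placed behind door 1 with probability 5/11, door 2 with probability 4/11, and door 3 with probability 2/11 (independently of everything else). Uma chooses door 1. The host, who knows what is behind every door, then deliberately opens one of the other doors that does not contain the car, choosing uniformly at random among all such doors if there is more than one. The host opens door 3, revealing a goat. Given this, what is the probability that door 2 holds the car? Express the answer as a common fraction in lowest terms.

Apply Bayes' rule, conditioning on where the car actually is.
If it is behind door 1 (prior 5/11): the host has 2 equally likely choices, so probability 1/2; weight (5/11)·(1/2) = 5/22.
If it is behind door 2 (prior 4/11): the host has no choice, probability 1; weight (4/11)·1 = 4/11.
If it is behind door 3 (prior 2/11): the host opened door 3, so this case is ruled out; weight (2/11)·0 = 0.
The weights sum to 13/22.
So P(the car behind door 2 | the host opened door 3) = (4/11) / (13/22) = 8/13.

8/13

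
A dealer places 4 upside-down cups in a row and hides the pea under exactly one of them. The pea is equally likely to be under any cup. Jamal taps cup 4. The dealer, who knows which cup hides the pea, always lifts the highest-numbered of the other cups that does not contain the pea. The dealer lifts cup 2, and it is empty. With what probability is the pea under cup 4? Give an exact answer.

Apply Bayes' rule, conditioning on where the pea actually is.
If it is under either of cups 1 and 4 (prior 1/4 each): the dealer would have opened cup 3 instead, probability 0; weight (1/4)·0 = 0 each.
If it is under cup 2 (prior 1/4): the dealer opened cup 2, so this case is ruled out; weight (1/4)·0 = 0.
If it is under cup 3 (prior 1/4): cup 2 is the highest-numbered option available, probability 1; weight (1/4)·1 = 1/4.
The weights sum to 1/4.
So P(the pea under cup 4 | the dealer opened cup 2) = 0 / (1/4) = 0.

0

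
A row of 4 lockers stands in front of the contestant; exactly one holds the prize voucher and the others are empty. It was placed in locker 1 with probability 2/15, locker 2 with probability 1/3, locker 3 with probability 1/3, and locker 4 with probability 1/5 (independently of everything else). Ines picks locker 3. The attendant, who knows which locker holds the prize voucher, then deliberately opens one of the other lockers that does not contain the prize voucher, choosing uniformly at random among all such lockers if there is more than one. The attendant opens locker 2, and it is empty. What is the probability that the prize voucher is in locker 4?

Apply Bayes' rule, conditioning on where the prize voucher actually is.
If it is in locker 1 (prior 2/15): the attendant has 2 equally likely choices, so probability 1/2; weight (2/15)·(1/2) = 1/15.
If it is in locker 2 (prior 1/3): the attendant opened locker 2, so this case is ruled out; weight (1/3)·0 = 0.
If it is in locker 3 (prior 1/3): the attendant has 3 equally likely choices, so probability 1/3; weight (1/3)·(1/3) = 1/9.
If it is in locker 4 (prior 1/5): the attendant has 2 equally likely choices, so probability 1/2; weight (1/5)·(1/2) = 1/10.
The weights sum to 5/18.
So P(the prize voucher in locker 4 | the attendant opened locker 2) = (1/10) / (5/18) = 9/25.

9/25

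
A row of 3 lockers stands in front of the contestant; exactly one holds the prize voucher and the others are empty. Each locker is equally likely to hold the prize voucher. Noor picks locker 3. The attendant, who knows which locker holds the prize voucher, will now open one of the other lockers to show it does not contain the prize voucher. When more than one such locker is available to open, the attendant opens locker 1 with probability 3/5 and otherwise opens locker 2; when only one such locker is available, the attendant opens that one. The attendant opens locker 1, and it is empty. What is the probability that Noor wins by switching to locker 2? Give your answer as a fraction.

5/8

Consider each possible location of the prize voucher in turn.
If it is in locker 1 (prior 1/3): the attendant opened locker 1, so this case is ruled out; weight (1/3)·0 = 0.
If it is in locker 2 (prior 1/3): only locker 1 is available, probability 1; weight (1/3)·1 = 1/3.
If it is in locker 3 (prior 1/3): locker 1 is available, opened with probability 3/5; weight (1/3)·(3/5) = 1/5.
The weights sum to 8/15.
So P(the prize voucher in locker 2 | the attendant opened locker 1) = (1/3) / (8/15) = 5/8.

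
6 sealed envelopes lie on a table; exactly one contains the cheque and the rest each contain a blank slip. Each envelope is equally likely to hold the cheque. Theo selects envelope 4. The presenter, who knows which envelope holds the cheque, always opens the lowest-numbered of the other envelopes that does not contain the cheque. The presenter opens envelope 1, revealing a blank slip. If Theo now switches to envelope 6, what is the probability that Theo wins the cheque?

Condition on the true location of the cheque.
If it is in envelope 1 (prior 1/6): the presenter opened envelope 1, so this case is ruled out; weight (1/6)·0 = 0.
If it is in any of envelopes 2, 3, 4, 5, and 6 (prior 1/6 each): envelope 1 is the lowest-numbered option available, probability 1; weight (1/6)·1 = 1/6 each.
The weights sum to 5/6.
So P(the cheque in envelope 6 | the presenter opened envelope 1) = (1/6) / (5/6) = 1/5.

1/5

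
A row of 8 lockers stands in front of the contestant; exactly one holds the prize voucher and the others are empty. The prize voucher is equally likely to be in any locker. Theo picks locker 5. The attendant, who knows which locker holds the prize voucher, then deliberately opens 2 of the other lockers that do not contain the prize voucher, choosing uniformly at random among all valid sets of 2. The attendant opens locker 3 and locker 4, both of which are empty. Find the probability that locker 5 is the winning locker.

Apply Bayes' rule, conditioning on where the prize voucher actually is.
If it is in any of lockers 1, 2, 6, 7, and 8 (prior 1/8 each): the attendant has 15 equally likely choices, so probability 1/15; weight (1/8)·(1/15) = 1/120 each.
If it is in either of lockers 3 and 4 (prior 1/8 each): that locker was opened and seen not to hold the prize — ruled out; weight (1/8)·0 = 0 each.
If it is in locker 5 (prior 1/8): the attendant has 21 equally likely choices, so probability 1/21; weight (1/8)·(1/21) = 1/168.
The weights sum to 1/21.
So P(the prize voucher in locker 5 | the attendant opened locker 3 and locker 4) = (1/168) / (1/21) = 1/8.

1/8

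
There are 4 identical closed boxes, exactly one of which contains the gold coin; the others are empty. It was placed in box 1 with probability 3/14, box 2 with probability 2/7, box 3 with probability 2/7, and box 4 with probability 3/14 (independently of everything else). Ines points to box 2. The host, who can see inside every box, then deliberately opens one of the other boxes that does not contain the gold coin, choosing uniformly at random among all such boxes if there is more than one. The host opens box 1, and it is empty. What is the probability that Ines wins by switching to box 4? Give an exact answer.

9/29

Consider each possible location of the gold coin in turn.
If it is in box 1 (prior 3/14): the host opened box 1, so this case is ruled out; weight (3/14)·0 = 0.
If it is in box 2 (prior 2/7): the host has 3 equally likely choices, so probability 1/3; weight (2/7)·(1/3) = 2/21.
If it is in box 3 (prior 2/7): the host has 2 equally likely choices, so probability 1/2; weight (2/7)·(1/2) = 1/7.
If it is in box 4 (prior 3/14): the host has 2 equally likely choices, so probability 1/2; weight (3/14)·(1/2) = 3/28.
The weights sum to 29/84.
So P(the gold coin in box 4 | the host opened box 1) = (3/28) / (29/84) = 9/29.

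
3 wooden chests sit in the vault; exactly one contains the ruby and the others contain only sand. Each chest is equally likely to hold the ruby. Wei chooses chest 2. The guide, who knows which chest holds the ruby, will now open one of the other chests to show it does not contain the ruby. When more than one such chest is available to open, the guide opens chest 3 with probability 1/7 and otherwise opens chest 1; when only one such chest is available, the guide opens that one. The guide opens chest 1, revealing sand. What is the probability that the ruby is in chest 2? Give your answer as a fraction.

Apply Bayes' rule, conditioning on where the ruby actually is.
If it is in chest 1 (prior 1/3): the guide opened chest 1, so this case is ruled out; weight (1/3)·0 = 0.
If it is in chest 2 (prior 1/3): chest 3 is available but not opened, probability 6/7; weight (1/3)·(6/7) = 2/7.
If it is in chest 3 (prior 1/3): only chest 1 is available, probability 1; weight (1/3)·1 = 1/3.
The weights sum to 13/21.
So P(the ruby in chest 2 | the guide opened chest 1) = (2/7) / (13/21) = 6/13.

6/13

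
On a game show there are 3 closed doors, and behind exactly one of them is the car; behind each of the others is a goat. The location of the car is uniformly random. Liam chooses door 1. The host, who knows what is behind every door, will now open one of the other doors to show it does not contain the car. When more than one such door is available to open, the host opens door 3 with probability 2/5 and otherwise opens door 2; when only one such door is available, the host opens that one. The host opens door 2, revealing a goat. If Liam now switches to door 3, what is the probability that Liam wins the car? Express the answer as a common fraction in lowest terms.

5/8

Condition on the true location of the car.
If it is behind door 1 (prior 1/3): door 3 is available but not opened, probability 3/5; weight (1/3)·(3/5) = 1/5.
If it is behind door 2 (prior 1/3): the host opened door 2, so this case is ruled out; weight (1/3)·0 = 0.
If it is behind door 3 (prior 1/3): only door 2 is available, probability 1; weight (1/3)·1 = 1/3.
The weights sum to 8/15.
So P(the car behind door 3 | the host opened door 2) = (1/3) / (8/15) = 5/8.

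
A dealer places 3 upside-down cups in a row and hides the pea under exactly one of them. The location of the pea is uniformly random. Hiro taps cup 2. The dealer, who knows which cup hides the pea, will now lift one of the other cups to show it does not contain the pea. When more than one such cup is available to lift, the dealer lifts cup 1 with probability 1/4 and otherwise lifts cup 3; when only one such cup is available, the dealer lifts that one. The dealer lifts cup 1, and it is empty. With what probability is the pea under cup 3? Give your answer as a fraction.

Apply Bayes' rule, conditioning on where the pea actually is.
If it is under cup 1 (prior 1/3): the dealer opened cup 1, so this case is ruled out; weight (1/3)·0 = 0.
If it is under cup 2 (prior 1/3): cup 1 is available, opened with probability 1/4; weight (1/3)·(1/4) = 1/12.
If it is under cup 3 (prior 1/3): only cup 1 is available, probability 1; weight (1/3)·1 = 1/3.
The weights sum to 5/12.
So P(the pea under cup 3 | the dealer opened cup 1) = (1/3) / (5/12) = 4/5.

4/5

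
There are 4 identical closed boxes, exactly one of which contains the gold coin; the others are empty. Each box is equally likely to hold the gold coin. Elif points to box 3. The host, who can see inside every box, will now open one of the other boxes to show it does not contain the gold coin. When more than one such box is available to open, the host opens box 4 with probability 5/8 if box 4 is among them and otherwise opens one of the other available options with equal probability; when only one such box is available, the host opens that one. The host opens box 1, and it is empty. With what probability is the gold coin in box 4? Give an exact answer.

Condition on the true location of the gold coin.
If it is in box 1 (prior 1/4): the host opened box 1, so this case is ruled out; weight (1/4)·0 = 0.
If it is in box 2 (prior 1/4): box 4 is available but not opened, probability 3/8; weight (1/4)·(3/8) = 3/32.
If it is in box 3 (prior 1/4): box 4 is available but not opened; box 1 gets probability (1 − 5/8)/2 = 3/16; weight (1/4)·(3/16) = 3/64.
If it is in box 4 (prior 1/4): box 4 holds the prize so is unavailable; the host chooses uniformly among the 2 others, probability 1/2; weight (1/4)·(1/2) = 1/8.
The weights sum to 17/64.
So P(the gold coin in box 4 | the host opened box 1) = (1/8) / (17/64) = 8/17.

8/17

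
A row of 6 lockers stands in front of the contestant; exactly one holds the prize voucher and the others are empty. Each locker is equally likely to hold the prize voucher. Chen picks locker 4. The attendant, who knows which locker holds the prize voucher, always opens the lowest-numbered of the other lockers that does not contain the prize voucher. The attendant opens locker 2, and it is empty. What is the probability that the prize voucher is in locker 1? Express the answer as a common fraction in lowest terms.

Condition on the true location of the prize voucher.
If it is in locker 1 (prior 1/6): locker 2 is the lowest-numbered option available, probability 1; weight (1/6)·1 = 1/6.
If it is in locker 2 (prior 1/6): the attendant opened locker 2, so this case is ruled out; weight (1/6)·0 = 0.
If it is in any of lockers 3, 4, 5, and 6 (prior 1/6 each): the attendant would have opened locker 1 instead, probability 0; weight (1/6)·0 = 0 each.
The weights sum to 1/6.
So P(the prize voucher in locker 1 | the attendant opened locker 2) = (1/6) / (1/6) = 1.

1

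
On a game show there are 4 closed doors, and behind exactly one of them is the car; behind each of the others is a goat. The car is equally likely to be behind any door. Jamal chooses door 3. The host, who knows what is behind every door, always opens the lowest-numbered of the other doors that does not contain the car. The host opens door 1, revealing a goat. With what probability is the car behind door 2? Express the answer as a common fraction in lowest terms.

Condition on the true location of the car.
If it is behind door 1 (prior 1/4): the host opened door 1, so this case is ruled out; weight (1/4)·0 = 0.
If it is behind any of doors 2, 3, and 4 (prior 1/4 each): door 1 is the lowest-numbered option available, probability 1; weight (1/4)·1 = 1/4 each.
The weights sum to 3/4.
So P(the car behind door 2 | the host opened door 1) = (1/4) / (3/4) = 1/3.

1/3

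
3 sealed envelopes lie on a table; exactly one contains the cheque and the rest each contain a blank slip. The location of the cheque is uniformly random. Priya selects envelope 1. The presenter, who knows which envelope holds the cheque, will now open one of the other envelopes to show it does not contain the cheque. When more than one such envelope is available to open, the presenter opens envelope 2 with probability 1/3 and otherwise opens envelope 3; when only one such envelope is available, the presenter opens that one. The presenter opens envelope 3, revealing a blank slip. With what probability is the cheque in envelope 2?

Apply Bayes' rule, conditioning on where the cheque actually is.
If it is in envelope 1 (prior 1/3): envelope 2 is available but not opened, probability 2/3; weight (1/3)·(2/3) = 2/9.
If it is in envelope 2 (prior 1/3): only envelope 3 is available, probability 1; weight (1/3)·1 = 1/3.
If it is in envelope 3 (prior 1/3): the presenter opened envelope 3, so this case is ruled out; weight (1/3)·0 = 0.
The weights sum to 5/9.
So P(the cheque in envelope 2 | the presenter opened envelope 3) = (1/3) / (5/9) = 3/5.

3/5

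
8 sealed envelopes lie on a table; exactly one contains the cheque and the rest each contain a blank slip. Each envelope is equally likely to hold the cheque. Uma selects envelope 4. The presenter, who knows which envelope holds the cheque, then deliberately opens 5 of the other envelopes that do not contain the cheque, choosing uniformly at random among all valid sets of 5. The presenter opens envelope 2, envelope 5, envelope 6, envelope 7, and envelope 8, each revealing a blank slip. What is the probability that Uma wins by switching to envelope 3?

Consider each possible location of the cheque in turn.
If it is in either of envelopes 1 and 3 (prior 1/8 each): the presenter has 6 equally likely choices, so probability 1/6; weight (1/8)·(1/6) = 1/48 each.
If it is in any of envelopes 2, 5, 6, 7, and 8 (prior 1/8 each): that envelope was opened and seen not to hold the prize — ruled out; weight (1/8)·0 = 0 each.
If it is in envelope 4 (prior 1/8): the presenter has 21 equally likely choices, so probability 1/21; weight (1/8)·(1/21) = 1/168.
The weights sum to 1/21.
So P(the cheque in envelope 3 | the presenter opened envelope 2, envelope 5, envelope 6, envelope 7, and envelope 8) = (1/48) / (1/21) = 7/16.

7/16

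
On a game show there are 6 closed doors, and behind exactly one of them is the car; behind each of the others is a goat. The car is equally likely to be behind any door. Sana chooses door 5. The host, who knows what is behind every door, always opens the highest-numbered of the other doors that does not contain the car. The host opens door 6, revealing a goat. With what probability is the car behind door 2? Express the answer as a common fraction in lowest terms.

Apply Bayes' rule, conditioning on where the car actually is.
If it is behind any of doors 1, 2, 3, 4, and 5 (prior 1/6 each): door 6 is the highest-numbered option available, probability 1; weight (1/6)·1 = 1/6 each.
If it is behind door 6 (prior 1/6): the host opened door 6, so this case is ruled out; weight (1/6)·0 = 0.
The weights sum to 5/6.
So P(the car behind door 2 | the host opened door 6) = (1/6) / (5/6) = 1/5.

1/5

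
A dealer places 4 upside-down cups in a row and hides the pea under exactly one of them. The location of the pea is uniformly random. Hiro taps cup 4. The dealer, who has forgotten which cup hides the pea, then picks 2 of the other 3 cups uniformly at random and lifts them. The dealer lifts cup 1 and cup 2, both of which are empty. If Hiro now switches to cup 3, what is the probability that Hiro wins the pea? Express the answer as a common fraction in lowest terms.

1/2

Condition on the true location of the pea.
If it is under either of cups 1 and 2 (prior 1/4 each): that cup was opened and seen not to hold the prize — ruled out; weight (1/4)·0 = 0 each.
If it is under either of cups 3 and 4 (prior 1/4 each): the dealer picks exactly this set with probability 1/3 regardless, and none is the prize; weight (1/4)·(1/3) = 1/12 each.
The weights sum to 1/6.
So P(the pea under cup 3 | the dealer opened cup 1 and cup 2) = (1/12) / (1/6) = 1/2.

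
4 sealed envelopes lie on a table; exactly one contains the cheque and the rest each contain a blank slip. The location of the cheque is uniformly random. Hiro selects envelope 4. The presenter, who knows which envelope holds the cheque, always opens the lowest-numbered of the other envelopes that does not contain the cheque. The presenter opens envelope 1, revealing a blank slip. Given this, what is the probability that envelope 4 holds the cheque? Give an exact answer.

1/3

Condition on the true location of the cheque.
If it is in envelope 1 (prior 1/4): the presenter opened envelope 1, so this case is ruled out; weight (1/4)·0 = 0.
If it is in any of envelopes 2, 3, and 4 (prior 1/4 each): envelope 1 is the lowest-numbered option available, probability 1; weight (1/4)·1 = 1/4 each.
The weights sum to 3/4.
So P(the cheque in envelope 4 | the presenter opened envelope 1) = (1/4) / (3/4) = 1/3.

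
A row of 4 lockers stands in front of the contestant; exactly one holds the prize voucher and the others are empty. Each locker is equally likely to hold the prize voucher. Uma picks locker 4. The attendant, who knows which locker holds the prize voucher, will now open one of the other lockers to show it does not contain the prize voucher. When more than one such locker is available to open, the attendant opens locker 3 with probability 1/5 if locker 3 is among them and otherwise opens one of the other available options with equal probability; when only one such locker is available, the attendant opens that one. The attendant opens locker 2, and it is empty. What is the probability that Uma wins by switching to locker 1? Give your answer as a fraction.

Consider each possible location of the prize voucher in turn.
If it is in locker 1 (prior 1/4): locker 3 is available but not opened, probability 4/5; weight (1/4)·(4/5) = 1/5.
If it is in locker 2 (prior 1/4): the attendant opened locker 2, so this case is ruled out; weight (1/4)·0 = 0.
If it is in locker 3 (prior 1/4): locker 3 holds the prize so is unavailable; the attendant chooses uniformly among the 2 others, probability 1/2; weight (1/4)·(1/2) = 1/8.
If it is in locker 4 (prior 1/4): locker 3 is available but not opened; locker 2 gets probability (1 − 1/5)/2 = 2/5; weight (1/4)·(2/5) = 1/10.
The weights sum to 17/40.
So P(the prize voucher in locker 1 | the attendant opened locker 2) = (1/5) / (17/40) = 8/17.

8/17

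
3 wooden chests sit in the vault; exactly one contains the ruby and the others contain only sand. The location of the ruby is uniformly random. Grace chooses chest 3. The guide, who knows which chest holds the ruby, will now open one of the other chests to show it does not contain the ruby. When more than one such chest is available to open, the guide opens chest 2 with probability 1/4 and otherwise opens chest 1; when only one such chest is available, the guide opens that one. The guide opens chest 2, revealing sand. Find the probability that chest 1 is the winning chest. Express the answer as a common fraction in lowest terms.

Consider each possible location of the ruby in turn.
If it is in chest 1 (prior 1/3): only chest 2 is available, probability 1; weight (1/3)·1 = 1/3.
If it is in chest 2 (prior 1/3): the guide opened chest 2, so this case is ruled out; weight (1/3)·0 = 0.
If it is in chest 3 (prior 1/3): chest 2 is available, opened with probability 1/4; weight (1/3)·(1/4) = 1/12.
The weights sum to 5/12.
So P(the ruby in chest 1 | the guide opened chest 2) = (1/3) / (5/12) = 4/5.

4/5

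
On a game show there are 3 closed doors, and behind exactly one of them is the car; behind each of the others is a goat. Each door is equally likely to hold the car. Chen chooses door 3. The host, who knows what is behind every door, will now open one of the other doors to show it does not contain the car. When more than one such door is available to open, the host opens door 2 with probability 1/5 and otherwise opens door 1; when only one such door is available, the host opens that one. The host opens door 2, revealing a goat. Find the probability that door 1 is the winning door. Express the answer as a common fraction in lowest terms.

5/6

Condition on the true location of the car.
If it is behind door 1 (prior 1/3): only door 2 is available, probability 1; weight (1/3)·1 = 1/3.
If it is behind door 2 (prior 1/3): the host opened door 2, so this case is ruled out; weight (1/3)·0 = 0.
If it is behind door 3 (prior 1/3): door 2 is available, opened with probability 1/5; weight (1/3)·(1/5) = 1/15.
The weights sum to 2/5.
So P(the car behind door 1 | the host opened door 2) = (1/3) / (2/5) = 5/6.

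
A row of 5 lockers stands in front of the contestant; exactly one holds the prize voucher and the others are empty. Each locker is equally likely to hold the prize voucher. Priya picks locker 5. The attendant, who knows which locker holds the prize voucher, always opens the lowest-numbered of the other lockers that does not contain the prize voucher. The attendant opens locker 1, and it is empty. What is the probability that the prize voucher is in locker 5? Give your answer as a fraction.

1/4

Condition on the true location of the prize voucher.
If it is in locker 1 (prior 1/5): the attendant opened locker 1, so this case is ruled out; weight (1/5)·0 = 0.
If it is in any of lockers 2, 3, 4, and 5 (prior 1/5 each): locker 1 is the lowest-numbered option available, probability 1; weight (1/5)·1 = 1/5 each.
The weights sum to 4/5.
So P(the prize voucher in locker 5 | the attendant opened locker 1) = (1/5) / (4/5) = 1/4.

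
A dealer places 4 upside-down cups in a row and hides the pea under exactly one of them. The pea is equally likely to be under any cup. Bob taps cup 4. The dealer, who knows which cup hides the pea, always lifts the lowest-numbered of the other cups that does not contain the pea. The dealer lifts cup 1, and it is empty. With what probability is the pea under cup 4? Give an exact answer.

1/3

Consider each possible location of the pea in turn.
If it is under cup 1 (prior 1/4): the dealer opened cup 1, so this case is ruled out; weight (1/4)·0 = 0.
If it is under any of cups 2, 3, and 4 (prior 1/4 each): cup 1 is the lowest-numbered option available, probability 1; weight (1/4)·1 = 1/4 each.
The weights sum to 3/4.
So P(the pea under cup 4 | the dealer opened cup 1) = (1/4) / (3/4) = 1/3.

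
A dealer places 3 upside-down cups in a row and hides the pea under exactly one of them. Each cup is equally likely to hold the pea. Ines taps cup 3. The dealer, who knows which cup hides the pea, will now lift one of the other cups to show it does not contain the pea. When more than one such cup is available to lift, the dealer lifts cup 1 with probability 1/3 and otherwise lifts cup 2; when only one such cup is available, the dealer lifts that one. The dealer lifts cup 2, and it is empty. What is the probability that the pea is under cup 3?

2/5

Apply Bayes' rule, conditioning on where the pea actually is.
If it is under cup 1 (prior 1/3): only cup 2 is available, probability 1; weight (1/3)·1 = 1/3.
If it is under cup 2 (prior 1/3): the dealer opened cup 2, so this case is ruled out; weight (1/3)·0 = 0.
If it is under cup 3 (prior 1/3): cup 1 is available but not opened, probability 2/3; weight (1/3)·(2/3) = 2/9.
The weights sum to 5/9.
So P(the pea under cup 3 | the dealer opened cup 2) = (2/9) / (5/9) = 2/5.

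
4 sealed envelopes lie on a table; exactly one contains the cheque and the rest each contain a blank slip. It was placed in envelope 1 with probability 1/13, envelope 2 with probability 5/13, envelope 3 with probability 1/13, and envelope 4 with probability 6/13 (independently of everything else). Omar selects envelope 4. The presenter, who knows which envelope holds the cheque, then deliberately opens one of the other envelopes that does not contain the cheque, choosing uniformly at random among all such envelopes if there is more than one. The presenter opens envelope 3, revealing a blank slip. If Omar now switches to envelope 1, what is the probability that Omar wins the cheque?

1/10

Consider each possible location of the cheque in turn.
If it is in envelope 1 (prior 1/13): the presenter has 2 equally likely choices, so probability 1/2; weight (1/13)·(1/2) = 1/26.
If it is in envelope 2 (prior 5/13): the presenter has 2 equally likely choices, so probability 1/2; weight (5/13)·(1/2) = 5/26.
If it is in envelope 3 (prior 1/13): the presenter opened envelope 3, so this case is ruled out; weight (1/13)·0 = 0.
If it is in envelope 4 (prior 6/13): the presenter has 3 equally likely choices, so probability 1/3; weight (6/13)·(1/3) = 2/13.
The weights sum to 5/13.
So P(the cheque in envelope 1 | the presenter opened envelope 3) = (1/26) / (5/13) = 1/10.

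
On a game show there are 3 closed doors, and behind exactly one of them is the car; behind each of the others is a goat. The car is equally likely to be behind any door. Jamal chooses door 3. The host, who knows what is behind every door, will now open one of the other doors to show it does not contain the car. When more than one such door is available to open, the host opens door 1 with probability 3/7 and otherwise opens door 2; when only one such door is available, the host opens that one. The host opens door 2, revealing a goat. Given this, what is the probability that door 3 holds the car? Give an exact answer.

4/11

Apply Bayes' rule, conditioning on where the car actually is.
If it is behind door 1 (prior 1/3): only door 2 is available, probability 1; weight (1/3)·1 = 1/3.
If it is behind door 2 (prior 1/3): the host opened door 2, so this case is ruled out; weight (1/3)·0 = 0.
If it is behind door 3 (prior 1/3): door 1 is available but not opened, probability 4/7; weight (1/3)·(4/7) = 4/21.
The weights sum to 11/21.
So P(the car behind door 3 | the host opened door 2) = (4/21) / (11/21) = 4/11.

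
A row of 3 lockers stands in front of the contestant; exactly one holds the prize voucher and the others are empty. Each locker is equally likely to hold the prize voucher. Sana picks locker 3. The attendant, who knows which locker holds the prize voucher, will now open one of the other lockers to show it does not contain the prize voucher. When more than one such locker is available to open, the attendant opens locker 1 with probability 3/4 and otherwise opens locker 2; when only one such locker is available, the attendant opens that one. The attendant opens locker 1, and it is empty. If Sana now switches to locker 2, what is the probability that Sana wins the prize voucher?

Apply Bayes' rule, conditioning on where the prize voucher actually is.
If it is in locker 1 (prior 1/3): the attendant opened locker 1, so this case is ruled out; weight (1/3)·0 = 0.
If it is in locker 2 (prior 1/3): only locker 1 is available, probability 1; weight (1/3)·1 = 1/3.
If it is in locker 3 (prior 1/3): locker 1 is available, opened with probability 3/4; weight (1/3)·(3/4) = 1/4.
The weights sum to 7/12.
So P(the prize voucher in locker 2 | the attendant opened locker 1) = (1/3) / (7/12) = 4/7.

4/7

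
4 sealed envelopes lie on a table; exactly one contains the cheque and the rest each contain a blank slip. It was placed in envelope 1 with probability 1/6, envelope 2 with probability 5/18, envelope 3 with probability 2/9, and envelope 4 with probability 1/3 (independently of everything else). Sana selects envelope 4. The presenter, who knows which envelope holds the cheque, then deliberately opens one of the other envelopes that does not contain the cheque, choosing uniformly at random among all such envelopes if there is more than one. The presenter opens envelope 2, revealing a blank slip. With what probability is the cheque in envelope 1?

3/11

Consider each possible location of the cheque in turn.
If it is in envelope 1 (prior 1/6): the presenter has 2 equally likely choices, so probability 1/2; weight (1/6)·(1/2) = 1/12.
If it is in envelope 2 (prior 5/18): the presenter opened envelope 2, so this case is ruled out; weight (5/18)·0 = 0.
If it is in envelope 3 (prior 2/9): the presenter has 2 equally likely choices, so probability 1/2; weight (2/9)·(1/2) = 1/9.
If it is in envelope 4 (prior 1/3): the presenter has 3 equally likely choices, so probability 1/3; weight (1/3)·(1/3) = 1/9.
The weights sum to 11/36.
So P(the cheque in envelope 1 | the presenter opened envelope 2) = (1/12) / (11/36) = 3/11.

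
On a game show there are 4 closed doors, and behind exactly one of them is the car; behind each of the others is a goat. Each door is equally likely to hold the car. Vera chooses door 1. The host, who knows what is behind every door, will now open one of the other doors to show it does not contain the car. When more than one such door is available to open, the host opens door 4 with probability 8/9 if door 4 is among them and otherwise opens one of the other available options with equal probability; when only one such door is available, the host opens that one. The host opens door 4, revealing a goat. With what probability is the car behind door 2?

1/3

Apply Bayes' rule, conditioning on where the car actually is.
If it is behind any of doors 1, 2, and 3 (prior 1/4 each): door 4 is available, opened with probability 8/9; weight (1/4)·(8/9) = 2/9 each.
If it is behind door 4 (prior 1/4): the host opened door 4, so this case is ruled out; weight (1/4)·0 = 0.
The weights sum to 2/3.
So P(the car behind door 2 | the host opened door 4) = (2/9) / (2/3) = 1/3.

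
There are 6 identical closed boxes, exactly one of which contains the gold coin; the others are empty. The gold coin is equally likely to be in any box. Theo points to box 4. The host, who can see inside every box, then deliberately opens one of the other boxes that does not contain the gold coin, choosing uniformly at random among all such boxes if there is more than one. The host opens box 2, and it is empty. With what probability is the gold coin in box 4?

Consider each possible location of the gold coin in turn.
If it is in any of boxes 1, 3, 5, and 6 (prior 1/6 each): the host has 4 equally likely choices, so probability 1/4; weight (1/6)·(1/4) = 1/24 each.
If it is in box 2 (prior 1/6): the host opened box 2, so this case is ruled out; weight (1/6)·0 = 0.
If it is in box 4 (prior 1/6): the host has 5 equally likely choices, so probability 1/5; weight (1/6)·(1/5) = 1/30.
The weights sum to 1/5.
So P(the gold coin in box 4 | the host opened box 2) = (1/30) / (1/5) = 1/6.

1/6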